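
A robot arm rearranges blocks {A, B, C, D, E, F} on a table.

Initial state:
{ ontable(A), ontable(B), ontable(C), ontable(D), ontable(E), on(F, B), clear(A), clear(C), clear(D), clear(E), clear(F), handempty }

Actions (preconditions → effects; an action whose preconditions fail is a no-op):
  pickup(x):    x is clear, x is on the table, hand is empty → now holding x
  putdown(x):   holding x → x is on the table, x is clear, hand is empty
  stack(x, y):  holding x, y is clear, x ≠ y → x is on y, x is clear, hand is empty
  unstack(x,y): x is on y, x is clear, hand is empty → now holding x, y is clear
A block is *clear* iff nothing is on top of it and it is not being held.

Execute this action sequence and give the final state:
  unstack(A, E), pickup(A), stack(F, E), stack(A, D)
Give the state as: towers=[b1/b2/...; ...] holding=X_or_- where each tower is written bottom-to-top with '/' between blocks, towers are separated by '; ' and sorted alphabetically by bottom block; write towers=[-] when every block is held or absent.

step 1 (unstack(A, E)) [no-op]: towers=[A; B/F; C; D; E] holding=-
step 2 (pickup(A)): towers=[B/F; C; D; E] holding=A
step 3 (stack(F, E)) [no-op]: towers=[B/F; C; D; E] holding=A
step 4 (stack(A, D)): towers=[B/F; C; D/A; E] holding=-

towers=[B/F; C; D/A; E] holding=-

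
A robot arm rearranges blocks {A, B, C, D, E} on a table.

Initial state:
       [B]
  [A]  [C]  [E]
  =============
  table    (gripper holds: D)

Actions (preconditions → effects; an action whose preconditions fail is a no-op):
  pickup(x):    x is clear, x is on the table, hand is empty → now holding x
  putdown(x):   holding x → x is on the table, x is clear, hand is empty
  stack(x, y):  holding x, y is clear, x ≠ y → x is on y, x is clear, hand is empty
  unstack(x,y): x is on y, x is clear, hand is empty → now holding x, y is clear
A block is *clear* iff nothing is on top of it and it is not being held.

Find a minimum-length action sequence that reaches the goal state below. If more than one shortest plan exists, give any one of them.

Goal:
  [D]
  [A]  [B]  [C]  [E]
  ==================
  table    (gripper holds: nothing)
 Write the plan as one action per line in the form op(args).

stack(D, A)
unstack(B, C)
putdown(B)

step 1 (stack(D, A)): towers=[A/D; C/B; E] holding=-
step 2 (unstack(B, C)): towers=[A/D; C; E] holding=B
step 3 (putdown(B)): towers=[A/D; B; C; E] holding=-
goal check: towers=[A/D; B; C; E] holding=- — reached (length 3, optimal by BFS)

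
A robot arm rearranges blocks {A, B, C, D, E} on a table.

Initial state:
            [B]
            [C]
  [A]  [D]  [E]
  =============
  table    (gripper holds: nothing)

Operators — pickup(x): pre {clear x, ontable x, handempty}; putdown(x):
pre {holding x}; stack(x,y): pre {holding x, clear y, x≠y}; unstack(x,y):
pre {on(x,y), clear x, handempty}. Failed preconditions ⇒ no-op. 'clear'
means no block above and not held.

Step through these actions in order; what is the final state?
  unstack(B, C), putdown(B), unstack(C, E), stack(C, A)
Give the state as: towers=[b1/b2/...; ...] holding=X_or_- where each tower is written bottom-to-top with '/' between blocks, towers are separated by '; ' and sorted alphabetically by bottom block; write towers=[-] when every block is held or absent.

towers=[A/C; B; D; E] holding=-

step 1 (unstack(B, C)): towers=[A; D; E/C] holding=B
step 2 (putdown(B)): towers=[A; B; D; E/C] holding=-
step 3 (unstack(C, E)): towers=[A; B; D; E] holding=C
step 4 (stack(C, A)): towers=[A/C; B; D; E] holding=-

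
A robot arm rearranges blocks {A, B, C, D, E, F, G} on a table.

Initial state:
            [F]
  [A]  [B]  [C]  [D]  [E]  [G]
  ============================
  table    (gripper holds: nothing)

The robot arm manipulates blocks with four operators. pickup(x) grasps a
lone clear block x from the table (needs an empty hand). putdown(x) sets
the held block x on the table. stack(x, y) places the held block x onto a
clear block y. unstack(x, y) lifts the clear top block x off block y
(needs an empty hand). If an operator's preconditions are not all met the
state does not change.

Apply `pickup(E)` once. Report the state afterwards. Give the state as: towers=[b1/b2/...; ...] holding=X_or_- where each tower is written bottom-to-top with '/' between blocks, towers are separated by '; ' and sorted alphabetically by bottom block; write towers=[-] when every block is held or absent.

before: towers=[A; B; C/F; D; E; G] holding=-
pre[pickup(E)]: clear(E) ✓, ontable(E) ✓, handempty ✓
all met → apply pickup(E)
after:  towers=[A; B; C/F; D; G] holding=E

towers=[A; B; C/F; D; G] holding=E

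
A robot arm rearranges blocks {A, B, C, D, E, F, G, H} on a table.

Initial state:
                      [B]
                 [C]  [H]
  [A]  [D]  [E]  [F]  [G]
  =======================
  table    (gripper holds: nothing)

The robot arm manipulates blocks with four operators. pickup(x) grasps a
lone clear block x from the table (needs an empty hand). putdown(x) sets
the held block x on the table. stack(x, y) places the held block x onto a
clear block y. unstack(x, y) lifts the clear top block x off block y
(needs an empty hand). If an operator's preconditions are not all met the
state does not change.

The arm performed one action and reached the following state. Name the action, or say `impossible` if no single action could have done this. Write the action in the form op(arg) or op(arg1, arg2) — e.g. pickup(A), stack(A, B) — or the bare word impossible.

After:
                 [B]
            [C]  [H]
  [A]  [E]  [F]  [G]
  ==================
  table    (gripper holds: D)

pickup(D)

target: towers=[A; E; F/C; G/H/B] holding=D
         pickup(A) → towers=[D; E; F/C; G/H/B] holding=A
         pickup(E) → towers=[A; D; F/C; G/H/B] holding=E
     unstack(B, H) → towers=[A; D; E; F/C; G/H] holding=B
         pickup(D) → towers=[A; E; F/C; G/H/B] holding=D  ← match
     unstack(C, F) → towers=[A; D; E; F; G/H/B] holding=C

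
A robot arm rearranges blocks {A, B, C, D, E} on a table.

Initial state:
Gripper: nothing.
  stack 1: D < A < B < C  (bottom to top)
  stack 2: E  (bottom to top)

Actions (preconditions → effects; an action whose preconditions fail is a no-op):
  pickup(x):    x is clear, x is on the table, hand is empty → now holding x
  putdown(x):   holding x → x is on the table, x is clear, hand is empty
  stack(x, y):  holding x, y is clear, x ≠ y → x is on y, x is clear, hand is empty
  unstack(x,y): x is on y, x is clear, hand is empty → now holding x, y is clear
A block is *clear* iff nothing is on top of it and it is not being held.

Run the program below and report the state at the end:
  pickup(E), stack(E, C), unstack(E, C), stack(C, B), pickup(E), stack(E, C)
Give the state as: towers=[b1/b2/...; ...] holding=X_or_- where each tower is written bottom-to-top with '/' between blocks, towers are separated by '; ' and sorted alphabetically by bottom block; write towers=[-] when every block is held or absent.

step 1 (pickup(E)): towers=[D/A/B/C] holding=E
step 2 (stack(E, C)): towers=[D/A/B/C/E] holding=-
step 3 (unstack(E, C)): towers=[D/A/B/C] holding=E
step 4 (stack(C, B)) [no-op]: towers=[D/A/B/C] holding=E
step 5 (pickup(E)) [no-op]: towers=[D/A/B/C] holding=E
step 6 (stack(E, C)): towers=[D/A/B/C/E] holding=-

towers=[D/A/B/C/E] holding=-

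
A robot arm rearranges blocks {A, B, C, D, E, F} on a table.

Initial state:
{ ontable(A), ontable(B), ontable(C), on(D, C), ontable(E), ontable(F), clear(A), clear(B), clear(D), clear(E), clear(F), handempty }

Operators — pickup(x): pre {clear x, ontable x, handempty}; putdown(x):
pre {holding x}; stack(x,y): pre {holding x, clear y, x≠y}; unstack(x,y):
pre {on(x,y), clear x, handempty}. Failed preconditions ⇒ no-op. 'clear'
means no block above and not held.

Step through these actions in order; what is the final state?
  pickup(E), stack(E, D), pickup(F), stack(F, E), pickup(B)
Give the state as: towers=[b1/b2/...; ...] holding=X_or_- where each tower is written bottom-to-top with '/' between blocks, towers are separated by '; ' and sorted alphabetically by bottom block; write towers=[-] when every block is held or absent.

towers=[A; C/D/E/F] holding=B

step 1 (pickup(E)): towers=[A; B; C/D; F] holding=E
step 2 (stack(E, D)): towers=[A; B; C/D/E; F] holding=-
step 3 (pickup(F)): towers=[A; B; C/D/E] holding=F
step 4 (stack(F, E)): towers=[A; B; C/D/E/F] holding=-
step 5 (pickup(B)): towers=[A; C/D/E/F] holding=B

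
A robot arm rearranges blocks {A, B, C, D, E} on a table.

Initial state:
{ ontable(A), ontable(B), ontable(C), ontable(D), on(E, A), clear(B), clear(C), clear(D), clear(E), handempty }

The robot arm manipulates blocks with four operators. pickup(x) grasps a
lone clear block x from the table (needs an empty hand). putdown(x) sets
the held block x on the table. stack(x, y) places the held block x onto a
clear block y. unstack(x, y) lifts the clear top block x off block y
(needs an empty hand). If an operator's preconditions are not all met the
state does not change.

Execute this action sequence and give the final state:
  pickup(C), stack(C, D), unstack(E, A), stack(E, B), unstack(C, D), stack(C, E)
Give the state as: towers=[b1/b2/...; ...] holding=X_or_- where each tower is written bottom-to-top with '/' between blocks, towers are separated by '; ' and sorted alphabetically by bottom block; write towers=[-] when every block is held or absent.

step 1 (pickup(C)): towers=[A/E; B; D] holding=C
step 2 (stack(C, D)): towers=[A/E; B; D/C] holding=-
step 3 (unstack(E, A)): towers=[A; B; D/C] holding=E
step 4 (stack(E, B)): towers=[A; B/E; D/C] holding=-
step 5 (unstack(C, D)): towers=[A; B/E; D] holding=C
step 6 (stack(C, E)): towers=[A; B/E/C; D] holding=-

towers=[A; B/E/C; D] holding=-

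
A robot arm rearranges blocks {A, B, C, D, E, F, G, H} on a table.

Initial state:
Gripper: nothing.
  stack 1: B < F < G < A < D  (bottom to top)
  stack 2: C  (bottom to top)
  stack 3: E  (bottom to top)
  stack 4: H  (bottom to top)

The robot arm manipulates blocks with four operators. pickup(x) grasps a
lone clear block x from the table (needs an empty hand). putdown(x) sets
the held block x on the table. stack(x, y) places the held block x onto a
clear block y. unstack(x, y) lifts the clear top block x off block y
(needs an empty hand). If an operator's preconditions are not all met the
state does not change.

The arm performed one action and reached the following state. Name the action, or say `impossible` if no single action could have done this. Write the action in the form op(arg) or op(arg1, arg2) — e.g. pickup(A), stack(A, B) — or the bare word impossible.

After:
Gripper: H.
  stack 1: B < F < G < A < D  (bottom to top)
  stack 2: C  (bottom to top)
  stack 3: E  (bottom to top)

pickup(H)

target: towers=[B/F/G/A/D; C; E] holding=H
         pickup(E) → towers=[B/F/G/A/D; C; H] holding=E
         pickup(H) → towers=[B/F/G/A/D; C; E] holding=H  ← match
     unstack(D, A) → towers=[B/F/G/A; C; E; H] holding=D
         pickup(C) → towers=[B/F/G/A/D; E; H] holding=C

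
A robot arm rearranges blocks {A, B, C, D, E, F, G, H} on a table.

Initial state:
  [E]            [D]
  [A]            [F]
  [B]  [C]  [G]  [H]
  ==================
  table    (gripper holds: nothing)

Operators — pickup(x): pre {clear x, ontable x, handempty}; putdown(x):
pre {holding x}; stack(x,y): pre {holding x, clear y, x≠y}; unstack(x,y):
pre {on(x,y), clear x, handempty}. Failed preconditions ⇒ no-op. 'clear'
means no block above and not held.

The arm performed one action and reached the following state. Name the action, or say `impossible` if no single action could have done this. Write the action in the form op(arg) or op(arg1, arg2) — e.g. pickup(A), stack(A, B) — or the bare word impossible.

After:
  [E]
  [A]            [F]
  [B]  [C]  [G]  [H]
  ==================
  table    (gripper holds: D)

target: towers=[B/A/E; C; G; H/F] holding=D
         pickup(G) → towers=[B/A/E; C; H/F/D] holding=G
     unstack(E, A) → towers=[B/A; C; G; H/F/D] holding=E
     unstack(D, F) → towers=[B/A/E; C; G; H/F] holding=D  ← match
         pickup(C) → towers=[B/A/E; G; H/F/D] holding=C

unstack(D, F)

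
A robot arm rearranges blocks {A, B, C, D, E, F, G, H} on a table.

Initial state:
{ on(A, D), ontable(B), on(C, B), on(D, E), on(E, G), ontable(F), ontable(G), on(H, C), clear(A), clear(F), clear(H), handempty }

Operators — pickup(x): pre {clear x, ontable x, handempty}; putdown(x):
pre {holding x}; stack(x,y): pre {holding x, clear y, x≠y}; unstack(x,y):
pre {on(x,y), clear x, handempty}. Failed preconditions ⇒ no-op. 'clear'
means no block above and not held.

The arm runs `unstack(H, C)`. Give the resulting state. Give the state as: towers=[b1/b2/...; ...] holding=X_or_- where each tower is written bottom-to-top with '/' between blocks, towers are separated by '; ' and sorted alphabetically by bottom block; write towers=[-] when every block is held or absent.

towers=[B/C; F; G/E/D/A] holding=H

before: towers=[B/C/H; F; G/E/D/A] holding=-
pre[unstack(H, C)]: on(H,C) yes, clear(H) yes, handempty yes
all met → apply unstack(H, C)
after:  towers=[B/C; F; G/E/D/A] holding=H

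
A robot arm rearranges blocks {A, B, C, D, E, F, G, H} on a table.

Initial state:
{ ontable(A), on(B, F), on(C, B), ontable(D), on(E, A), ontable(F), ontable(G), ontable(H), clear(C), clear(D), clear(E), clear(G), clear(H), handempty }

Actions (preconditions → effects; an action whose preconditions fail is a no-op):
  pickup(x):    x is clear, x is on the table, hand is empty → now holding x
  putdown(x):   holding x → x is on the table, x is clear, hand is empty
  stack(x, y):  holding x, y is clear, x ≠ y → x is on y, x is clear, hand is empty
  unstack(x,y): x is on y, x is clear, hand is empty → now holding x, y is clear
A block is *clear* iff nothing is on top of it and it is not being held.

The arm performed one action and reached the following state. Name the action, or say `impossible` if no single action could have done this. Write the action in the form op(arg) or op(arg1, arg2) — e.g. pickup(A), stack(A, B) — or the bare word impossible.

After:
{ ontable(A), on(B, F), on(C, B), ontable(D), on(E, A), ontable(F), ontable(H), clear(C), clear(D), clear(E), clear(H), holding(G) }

target: towers=[A/E; D; F/B/C; H] holding=G
         pickup(G) → towers=[A/E; D; F/B/C; H] holding=G  ← match
     unstack(E, A) → towers=[A; D; F/B/C; G; H] holding=E
         pickup(H) → towers=[A/E; D; F/B/C; G] holding=H
         pickup(D) → towers=[A/E; F/B/C; G; H] holding=D
     unstack(C, B) → towers=[A/E; D; F/B; G; H] holding=C

pickup(G)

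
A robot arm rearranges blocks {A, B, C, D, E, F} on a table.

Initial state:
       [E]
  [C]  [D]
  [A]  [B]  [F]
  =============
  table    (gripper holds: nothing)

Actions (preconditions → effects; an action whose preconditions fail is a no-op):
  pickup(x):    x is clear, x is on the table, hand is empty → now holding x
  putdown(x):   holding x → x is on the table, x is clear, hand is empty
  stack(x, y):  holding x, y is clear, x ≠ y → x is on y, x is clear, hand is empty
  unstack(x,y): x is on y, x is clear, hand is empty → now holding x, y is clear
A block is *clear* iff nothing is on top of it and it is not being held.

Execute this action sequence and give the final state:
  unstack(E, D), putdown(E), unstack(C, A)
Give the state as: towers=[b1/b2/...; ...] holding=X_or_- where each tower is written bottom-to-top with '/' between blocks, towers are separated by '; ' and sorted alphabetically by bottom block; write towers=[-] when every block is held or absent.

step 1 (unstack(E, D)): towers=[A/C; B/D; F] holding=E
step 2 (putdown(E)): towers=[A/C; B/D; E; F] holding=-
step 3 (unstack(C, A)): towers=[A; B/D; E; F] holding=C

towers=[A; B/D; E; F] holding=C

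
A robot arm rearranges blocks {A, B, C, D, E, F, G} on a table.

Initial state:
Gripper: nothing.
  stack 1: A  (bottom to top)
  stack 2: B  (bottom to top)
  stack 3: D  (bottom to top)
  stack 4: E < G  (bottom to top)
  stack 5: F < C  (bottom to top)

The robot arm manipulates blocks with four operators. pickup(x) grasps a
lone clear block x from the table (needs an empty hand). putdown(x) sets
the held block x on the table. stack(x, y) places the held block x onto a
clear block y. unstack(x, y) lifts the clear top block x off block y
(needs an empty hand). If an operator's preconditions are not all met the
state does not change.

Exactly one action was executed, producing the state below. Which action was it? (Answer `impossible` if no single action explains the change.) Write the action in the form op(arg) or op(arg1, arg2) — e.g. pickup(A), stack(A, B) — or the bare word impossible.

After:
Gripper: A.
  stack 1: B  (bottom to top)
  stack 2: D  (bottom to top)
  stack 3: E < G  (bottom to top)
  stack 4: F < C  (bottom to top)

target: towers=[B; D; E/G; F/C] holding=A
         pickup(B) → towers=[A; D; E/G; F/C] holding=B
     unstack(G, E) → towers=[A; B; D; E; F/C] holding=G
         pickup(D) → towers=[A; B; E/G; F/C] holding=D
         pickup(A) → towers=[B; D; E/G; F/C] holding=A  ← match
     unstack(C, F) → towers=[A; B; D; E/G; F] holding=C

pickup(A)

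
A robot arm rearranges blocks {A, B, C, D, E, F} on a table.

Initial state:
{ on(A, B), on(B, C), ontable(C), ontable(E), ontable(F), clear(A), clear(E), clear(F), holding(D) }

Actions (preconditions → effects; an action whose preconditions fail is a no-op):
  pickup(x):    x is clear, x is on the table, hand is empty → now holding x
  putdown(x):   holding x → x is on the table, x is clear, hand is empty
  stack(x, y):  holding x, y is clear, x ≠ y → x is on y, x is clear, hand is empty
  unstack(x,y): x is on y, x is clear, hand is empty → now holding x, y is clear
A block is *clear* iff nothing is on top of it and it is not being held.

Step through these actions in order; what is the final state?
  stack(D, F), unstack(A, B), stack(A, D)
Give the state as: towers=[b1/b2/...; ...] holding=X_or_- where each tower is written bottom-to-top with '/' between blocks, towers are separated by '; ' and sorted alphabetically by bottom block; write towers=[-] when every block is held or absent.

towers=[C/B; E; F/D/A] holding=-

step 1 (stack(D, F)): towers=[C/B/A; E; F/D] holding=-
step 2 (unstack(A, B)): towers=[C/B; E; F/D] holding=A
step 3 (stack(A, D)): towers=[C/B; E; F/D/A] holding=-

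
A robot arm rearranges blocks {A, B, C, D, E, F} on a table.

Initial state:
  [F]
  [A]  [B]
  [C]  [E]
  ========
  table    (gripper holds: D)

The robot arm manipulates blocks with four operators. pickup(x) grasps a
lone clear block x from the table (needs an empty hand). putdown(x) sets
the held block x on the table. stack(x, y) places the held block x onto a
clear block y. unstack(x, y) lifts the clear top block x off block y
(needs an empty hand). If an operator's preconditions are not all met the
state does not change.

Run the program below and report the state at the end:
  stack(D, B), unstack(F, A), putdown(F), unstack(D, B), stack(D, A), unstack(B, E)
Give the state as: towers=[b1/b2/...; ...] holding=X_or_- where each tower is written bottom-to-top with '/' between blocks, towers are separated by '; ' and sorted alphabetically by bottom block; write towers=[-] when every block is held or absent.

towers=[C/A/D; E; F] holding=B

step 1 (stack(D, B)): towers=[C/A/F; E/B/D] holding=-
step 2 (unstack(F, A)): towers=[C/A; E/B/D] holding=F
step 3 (putdown(F)): towers=[C/A; E/B/D; F] holding=-
step 4 (unstack(D, B)): towers=[C/A; E/B; F] holding=D
step 5 (stack(D, A)): towers=[C/A/D; E/B; F] holding=-
step 6 (unstack(B, E)): towers=[C/A/D; E; F] holding=B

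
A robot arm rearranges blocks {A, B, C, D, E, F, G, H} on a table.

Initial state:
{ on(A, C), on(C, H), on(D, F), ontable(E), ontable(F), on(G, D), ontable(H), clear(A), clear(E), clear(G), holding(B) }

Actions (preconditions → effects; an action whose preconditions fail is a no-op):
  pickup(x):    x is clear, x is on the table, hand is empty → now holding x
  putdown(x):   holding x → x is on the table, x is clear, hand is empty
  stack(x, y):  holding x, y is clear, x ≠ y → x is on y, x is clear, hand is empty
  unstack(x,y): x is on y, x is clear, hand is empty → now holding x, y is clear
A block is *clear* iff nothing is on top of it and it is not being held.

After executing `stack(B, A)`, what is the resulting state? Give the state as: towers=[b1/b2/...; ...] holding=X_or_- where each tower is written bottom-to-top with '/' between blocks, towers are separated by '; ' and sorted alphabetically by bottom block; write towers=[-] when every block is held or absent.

towers=[E; F/D/G; H/C/A/B] holding=-

before: towers=[E; F/D/G; H/C/A] holding=B
pre[stack(B, A)]: holding(B) ok, clear(A) ok, B≠A ok
all met → apply stack(B, A)
after:  towers=[E; F/D/G; H/C/A/B] holding=-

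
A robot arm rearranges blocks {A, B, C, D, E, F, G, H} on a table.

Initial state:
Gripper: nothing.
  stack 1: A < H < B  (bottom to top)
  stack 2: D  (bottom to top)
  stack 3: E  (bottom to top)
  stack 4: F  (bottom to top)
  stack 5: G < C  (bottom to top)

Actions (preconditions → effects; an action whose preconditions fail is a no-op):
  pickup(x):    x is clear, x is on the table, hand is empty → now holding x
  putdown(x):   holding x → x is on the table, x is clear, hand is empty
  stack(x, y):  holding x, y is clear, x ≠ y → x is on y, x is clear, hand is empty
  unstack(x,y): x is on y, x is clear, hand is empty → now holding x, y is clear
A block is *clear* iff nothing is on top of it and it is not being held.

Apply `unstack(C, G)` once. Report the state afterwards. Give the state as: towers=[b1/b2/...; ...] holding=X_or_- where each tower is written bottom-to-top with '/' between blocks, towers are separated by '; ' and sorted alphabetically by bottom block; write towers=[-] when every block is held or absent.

towers=[A/H/B; D; E; F; G] holding=C

before: towers=[A/H/B; D; E; F; G/C] holding=-
pre[unstack(C, G)]: on(C,G) yes, clear(C) yes, handempty yes
all met → apply unstack(C, G)
after:  towers=[A/H/B; D; E; F; G] holding=C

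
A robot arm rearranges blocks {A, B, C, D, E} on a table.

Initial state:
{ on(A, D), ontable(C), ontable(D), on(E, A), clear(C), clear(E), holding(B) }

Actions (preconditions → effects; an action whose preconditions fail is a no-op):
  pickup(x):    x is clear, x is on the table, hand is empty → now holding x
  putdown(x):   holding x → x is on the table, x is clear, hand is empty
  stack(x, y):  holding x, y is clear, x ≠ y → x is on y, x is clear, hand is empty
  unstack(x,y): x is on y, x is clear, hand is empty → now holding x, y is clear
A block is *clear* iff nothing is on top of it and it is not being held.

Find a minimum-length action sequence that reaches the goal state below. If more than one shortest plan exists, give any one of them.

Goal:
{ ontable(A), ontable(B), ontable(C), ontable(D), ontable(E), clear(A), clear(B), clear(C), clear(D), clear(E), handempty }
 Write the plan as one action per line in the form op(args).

putdown(B)
unstack(E, A)
putdown(E)
unstack(A, D)
putdown(A)

step 1 (putdown(B)): towers=[B; C; D/A/E] holding=-
step 2 (unstack(E, A)): towers=[B; C; D/A] holding=E
step 3 (putdown(E)): towers=[B; C; D/A; E] holding=-
step 4 (unstack(A, D)): towers=[B; C; D; E] holding=A
step 5 (putdown(A)): towers=[A; B; C; D; E] holding=-
goal check: towers=[A; B; C; D; E] holding=- — reached (length 5, optimal by BFS)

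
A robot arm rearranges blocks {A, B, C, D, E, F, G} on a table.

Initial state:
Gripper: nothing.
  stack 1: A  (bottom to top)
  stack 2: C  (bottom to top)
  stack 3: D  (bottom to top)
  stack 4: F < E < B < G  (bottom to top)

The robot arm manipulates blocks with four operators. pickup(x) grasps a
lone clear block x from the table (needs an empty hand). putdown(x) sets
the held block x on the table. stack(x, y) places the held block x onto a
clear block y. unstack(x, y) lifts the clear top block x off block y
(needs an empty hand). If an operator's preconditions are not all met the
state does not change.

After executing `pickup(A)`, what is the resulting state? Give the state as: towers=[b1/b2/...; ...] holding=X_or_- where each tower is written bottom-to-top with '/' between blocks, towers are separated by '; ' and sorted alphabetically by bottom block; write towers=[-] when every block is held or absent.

before: towers=[A; C; D; F/E/B/G] holding=-
pre[pickup(A)]: clear(A) ✓, ontable(A) ✓, handempty ✓
all met → apply pickup(A)
after:  towers=[C; D; F/E/B/G] holding=A

towers=[C; D; F/E/B/G] holding=A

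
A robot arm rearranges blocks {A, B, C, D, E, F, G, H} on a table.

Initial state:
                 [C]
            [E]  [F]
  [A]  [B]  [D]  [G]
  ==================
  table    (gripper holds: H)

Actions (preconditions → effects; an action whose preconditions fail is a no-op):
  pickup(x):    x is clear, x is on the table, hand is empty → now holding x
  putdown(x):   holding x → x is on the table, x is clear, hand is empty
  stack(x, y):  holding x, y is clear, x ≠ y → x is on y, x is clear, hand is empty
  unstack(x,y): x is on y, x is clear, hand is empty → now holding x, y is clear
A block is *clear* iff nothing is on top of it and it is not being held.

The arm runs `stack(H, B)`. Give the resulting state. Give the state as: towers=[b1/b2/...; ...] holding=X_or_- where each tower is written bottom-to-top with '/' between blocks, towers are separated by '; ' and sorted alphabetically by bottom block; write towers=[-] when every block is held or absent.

towers=[A; B/H; D/E; G/F/C] holding=-

before: towers=[A; B; D/E; G/F/C] holding=H
pre[stack(H, B)]: holding(H) ok, clear(B) ok, H≠B ok
all met → apply stack(H, B)
after:  towers=[A; B/H; D/E; G/F/C] holding=-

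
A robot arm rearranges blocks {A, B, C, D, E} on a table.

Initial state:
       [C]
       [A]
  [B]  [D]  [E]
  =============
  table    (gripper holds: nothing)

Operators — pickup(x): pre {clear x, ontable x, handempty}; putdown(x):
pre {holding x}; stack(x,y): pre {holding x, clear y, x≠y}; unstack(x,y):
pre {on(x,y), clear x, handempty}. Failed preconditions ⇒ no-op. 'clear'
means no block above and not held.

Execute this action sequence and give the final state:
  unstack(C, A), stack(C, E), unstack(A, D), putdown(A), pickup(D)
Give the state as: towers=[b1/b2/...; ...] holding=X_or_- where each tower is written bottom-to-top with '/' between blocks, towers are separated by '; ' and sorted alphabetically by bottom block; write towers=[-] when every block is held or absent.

towers=[A; B; E/C] holding=D

step 1 (unstack(C, A)): towers=[B; D/A; E] holding=C
step 2 (stack(C, E)): towers=[B; D/A; E/C] holding=-
step 3 (unstack(A, D)): towers=[B; D; E/C] holding=A
step 4 (putdown(A)): towers=[A; B; D; E/C] holding=-
step 5 (pickup(D)): towers=[A; B; E/C] holding=D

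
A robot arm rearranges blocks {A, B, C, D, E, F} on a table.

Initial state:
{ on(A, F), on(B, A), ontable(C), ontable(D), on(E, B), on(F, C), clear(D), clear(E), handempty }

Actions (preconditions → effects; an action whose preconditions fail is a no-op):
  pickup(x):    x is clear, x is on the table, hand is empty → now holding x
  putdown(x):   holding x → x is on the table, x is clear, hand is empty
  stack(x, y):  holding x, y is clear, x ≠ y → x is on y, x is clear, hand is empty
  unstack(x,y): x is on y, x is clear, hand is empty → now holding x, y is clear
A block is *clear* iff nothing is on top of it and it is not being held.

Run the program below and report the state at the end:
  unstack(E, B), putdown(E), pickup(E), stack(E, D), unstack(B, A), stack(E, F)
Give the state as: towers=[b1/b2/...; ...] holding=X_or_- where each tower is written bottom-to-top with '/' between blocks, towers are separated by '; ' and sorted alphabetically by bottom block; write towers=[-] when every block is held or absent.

towers=[C/F/A; D/E] holding=B

step 1 (unstack(E, B)): towers=[C/F/A/B; D] holding=E
step 2 (putdown(E)): towers=[C/F/A/B; D; E] holding=-
step 3 (pickup(E)): towers=[C/F/A/B; D] holding=E
step 4 (stack(E, D)): towers=[C/F/A/B; D/E] holding=-
step 5 (unstack(B, A)): towers=[C/F/A; D/E] holding=B
step 6 (stack(E, F)) [no-op]: towers=[C/F/A; D/E] holding=B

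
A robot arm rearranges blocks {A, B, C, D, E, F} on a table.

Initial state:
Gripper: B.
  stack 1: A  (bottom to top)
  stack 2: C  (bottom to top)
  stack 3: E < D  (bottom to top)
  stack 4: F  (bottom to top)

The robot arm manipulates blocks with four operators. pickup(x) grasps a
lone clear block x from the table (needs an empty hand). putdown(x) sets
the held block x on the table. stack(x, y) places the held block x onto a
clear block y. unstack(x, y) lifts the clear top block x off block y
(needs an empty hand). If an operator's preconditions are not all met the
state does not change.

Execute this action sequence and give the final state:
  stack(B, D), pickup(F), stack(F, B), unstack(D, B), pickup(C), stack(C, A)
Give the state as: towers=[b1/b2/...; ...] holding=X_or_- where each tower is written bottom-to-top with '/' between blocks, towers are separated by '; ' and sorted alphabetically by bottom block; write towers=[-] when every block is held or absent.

towers=[A/C; E/D/B/F] holding=-

step 1 (stack(B, D)): towers=[A; C; E/D/B; F] holding=-
step 2 (pickup(F)): towers=[A; C; E/D/B] holding=F
step 3 (stack(F, B)): towers=[A; C; E/D/B/F] holding=-
step 4 (unstack(D, B)) [no-op]: towers=[A; C; E/D/B/F] holding=-
step 5 (pickup(C)): towers=[A; E/D/B/F] holding=C
step 6 (stack(C, A)): towers=[A/C; E/D/B/F] holding=-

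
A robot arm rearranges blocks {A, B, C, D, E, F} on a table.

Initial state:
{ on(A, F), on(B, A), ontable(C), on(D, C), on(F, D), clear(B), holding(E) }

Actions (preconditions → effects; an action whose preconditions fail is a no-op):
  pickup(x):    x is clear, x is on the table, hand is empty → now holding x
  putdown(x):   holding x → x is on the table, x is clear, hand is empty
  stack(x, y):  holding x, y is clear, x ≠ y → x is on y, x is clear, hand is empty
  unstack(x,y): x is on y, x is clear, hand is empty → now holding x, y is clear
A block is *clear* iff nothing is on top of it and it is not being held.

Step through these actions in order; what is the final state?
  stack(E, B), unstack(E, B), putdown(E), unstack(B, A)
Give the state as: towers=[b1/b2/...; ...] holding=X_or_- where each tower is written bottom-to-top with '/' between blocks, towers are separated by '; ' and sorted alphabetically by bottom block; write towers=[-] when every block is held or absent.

step 1 (stack(E, B)): towers=[C/D/F/A/B/E] holding=-
step 2 (unstack(E, B)): towers=[C/D/F/A/B] holding=E
step 3 (putdown(E)): towers=[C/D/F/A/B; E] holding=-
step 4 (unstack(B, A)): towers=[C/D/F/A; E] holding=B

towers=[C/D/F/A; E] holding=B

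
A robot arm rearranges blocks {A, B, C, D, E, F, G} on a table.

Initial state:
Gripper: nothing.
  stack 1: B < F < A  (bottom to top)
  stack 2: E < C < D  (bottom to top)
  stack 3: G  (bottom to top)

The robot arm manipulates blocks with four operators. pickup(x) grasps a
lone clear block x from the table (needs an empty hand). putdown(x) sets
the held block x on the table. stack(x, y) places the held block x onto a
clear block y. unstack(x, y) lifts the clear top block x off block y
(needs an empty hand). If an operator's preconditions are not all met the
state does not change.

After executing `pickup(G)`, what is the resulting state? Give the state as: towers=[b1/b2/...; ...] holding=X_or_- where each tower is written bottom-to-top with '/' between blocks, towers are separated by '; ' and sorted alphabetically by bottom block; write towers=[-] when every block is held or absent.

towers=[B/F/A; E/C/D] holding=G

before: towers=[B/F/A; E/C/D; G] holding=-
pre[pickup(G)]: clear(G) ok, ontable(G) ok, handempty ok
all met → apply pickup(G)
after:  towers=[B/F/A; E/C/D] holding=G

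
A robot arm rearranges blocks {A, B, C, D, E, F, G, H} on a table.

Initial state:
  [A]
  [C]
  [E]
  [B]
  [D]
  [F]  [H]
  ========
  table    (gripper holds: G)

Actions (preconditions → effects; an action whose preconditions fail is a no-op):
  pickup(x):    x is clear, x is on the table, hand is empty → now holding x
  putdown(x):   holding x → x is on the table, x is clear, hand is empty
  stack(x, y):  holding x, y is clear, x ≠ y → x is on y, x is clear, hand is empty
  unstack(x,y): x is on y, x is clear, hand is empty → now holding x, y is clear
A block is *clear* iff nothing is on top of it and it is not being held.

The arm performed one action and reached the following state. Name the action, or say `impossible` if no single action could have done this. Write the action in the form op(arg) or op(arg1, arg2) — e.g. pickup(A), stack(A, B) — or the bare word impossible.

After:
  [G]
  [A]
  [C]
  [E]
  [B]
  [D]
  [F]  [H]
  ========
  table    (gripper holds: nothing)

target: towers=[F/D/B/E/C/A/G; H] holding=-
        putdown(G) → towers=[F/D/B/E/C/A; G; H] holding=-
       stack(G, A) → towers=[F/D/B/E/C/A/G; H] holding=-  ← match
       stack(G, H) → towers=[F/D/B/E/C/A; H/G] holding=-

stack(G, A)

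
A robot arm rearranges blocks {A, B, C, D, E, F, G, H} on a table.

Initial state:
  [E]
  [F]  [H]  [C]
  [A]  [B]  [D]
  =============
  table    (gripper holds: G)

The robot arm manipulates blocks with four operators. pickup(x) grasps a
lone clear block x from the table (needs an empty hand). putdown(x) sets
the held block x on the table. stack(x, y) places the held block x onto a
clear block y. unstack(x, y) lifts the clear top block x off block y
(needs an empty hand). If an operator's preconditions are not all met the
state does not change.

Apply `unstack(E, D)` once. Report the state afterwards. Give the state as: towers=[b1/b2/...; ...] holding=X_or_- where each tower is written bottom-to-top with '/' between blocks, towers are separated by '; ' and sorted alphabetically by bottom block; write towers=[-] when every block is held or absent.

before: towers=[A/F/E; B/H; D/C] holding=G
pre[unstack(E, D)]: on(E,D) fail, clear(E) ok, handempty fail
on(E,D), handempty unmet → unstack(E, D) is a no-op
after:  towers=[A/F/E; B/H; D/C] holding=G

towers=[A/F/E; B/H; D/C] holding=G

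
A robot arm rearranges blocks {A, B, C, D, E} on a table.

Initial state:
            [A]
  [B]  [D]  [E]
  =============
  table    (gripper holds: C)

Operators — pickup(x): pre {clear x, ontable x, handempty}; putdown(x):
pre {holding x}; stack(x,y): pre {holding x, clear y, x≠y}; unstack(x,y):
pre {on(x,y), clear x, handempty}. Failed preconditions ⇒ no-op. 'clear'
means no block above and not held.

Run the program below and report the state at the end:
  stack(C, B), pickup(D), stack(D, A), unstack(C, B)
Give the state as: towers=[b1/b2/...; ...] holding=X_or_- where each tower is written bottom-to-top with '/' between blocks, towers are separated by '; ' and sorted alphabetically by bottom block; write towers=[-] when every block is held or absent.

step 1 (stack(C, B)): towers=[B/C; D; E/A] holding=-
step 2 (pickup(D)): towers=[B/C; E/A] holding=D
step 3 (stack(D, A)): towers=[B/C; E/A/D] holding=-
step 4 (unstack(C, B)): towers=[B; E/A/D] holding=C

towers=[B; E/A/D] holding=C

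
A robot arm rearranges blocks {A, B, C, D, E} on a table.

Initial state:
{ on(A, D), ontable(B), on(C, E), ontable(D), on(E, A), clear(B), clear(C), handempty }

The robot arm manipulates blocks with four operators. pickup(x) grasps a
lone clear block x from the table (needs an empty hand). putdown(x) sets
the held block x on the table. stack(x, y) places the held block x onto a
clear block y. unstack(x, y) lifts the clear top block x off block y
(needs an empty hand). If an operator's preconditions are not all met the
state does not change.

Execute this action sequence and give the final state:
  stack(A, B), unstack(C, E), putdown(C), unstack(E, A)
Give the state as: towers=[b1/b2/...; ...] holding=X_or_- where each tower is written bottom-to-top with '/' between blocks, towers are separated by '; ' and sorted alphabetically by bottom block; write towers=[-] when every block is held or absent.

towers=[B; C; D/A] holding=E

step 1 (stack(A, B)) [no-op]: towers=[B; D/A/E/C] holding=-
step 2 (unstack(C, E)): towers=[B; D/A/E] holding=C
step 3 (putdown(C)): towers=[B; C; D/A/E] holding=-
step 4 (unstack(E, A)): towers=[B; C; D/A] holding=E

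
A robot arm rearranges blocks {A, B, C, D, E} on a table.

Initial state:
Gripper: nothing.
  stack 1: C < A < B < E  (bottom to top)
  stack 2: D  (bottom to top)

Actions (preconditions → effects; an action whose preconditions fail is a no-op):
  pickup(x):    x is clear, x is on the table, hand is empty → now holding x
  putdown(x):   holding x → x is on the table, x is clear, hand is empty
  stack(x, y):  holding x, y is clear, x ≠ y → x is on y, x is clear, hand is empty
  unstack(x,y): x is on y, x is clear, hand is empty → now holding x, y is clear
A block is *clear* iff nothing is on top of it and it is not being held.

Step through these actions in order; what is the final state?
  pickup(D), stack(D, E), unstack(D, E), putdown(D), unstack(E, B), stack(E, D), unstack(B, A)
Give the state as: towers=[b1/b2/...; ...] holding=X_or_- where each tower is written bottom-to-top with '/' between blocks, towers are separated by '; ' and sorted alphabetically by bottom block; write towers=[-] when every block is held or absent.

step 1 (pickup(D)): towers=[C/A/B/E] holding=D
step 2 (stack(D, E)): towers=[C/A/B/E/D] holding=-
step 3 (unstack(D, E)): towers=[C/A/B/E] holding=D
step 4 (putdown(D)): towers=[C/A/B/E; D] holding=-
step 5 (unstack(E, B)): towers=[C/A/B; D] holding=E
step 6 (stack(E, D)): towers=[C/A/B; D/E] holding=-
step 7 (unstack(B, A)): towers=[C/A; D/E] holding=B

towers=[C/A; D/E] holding=B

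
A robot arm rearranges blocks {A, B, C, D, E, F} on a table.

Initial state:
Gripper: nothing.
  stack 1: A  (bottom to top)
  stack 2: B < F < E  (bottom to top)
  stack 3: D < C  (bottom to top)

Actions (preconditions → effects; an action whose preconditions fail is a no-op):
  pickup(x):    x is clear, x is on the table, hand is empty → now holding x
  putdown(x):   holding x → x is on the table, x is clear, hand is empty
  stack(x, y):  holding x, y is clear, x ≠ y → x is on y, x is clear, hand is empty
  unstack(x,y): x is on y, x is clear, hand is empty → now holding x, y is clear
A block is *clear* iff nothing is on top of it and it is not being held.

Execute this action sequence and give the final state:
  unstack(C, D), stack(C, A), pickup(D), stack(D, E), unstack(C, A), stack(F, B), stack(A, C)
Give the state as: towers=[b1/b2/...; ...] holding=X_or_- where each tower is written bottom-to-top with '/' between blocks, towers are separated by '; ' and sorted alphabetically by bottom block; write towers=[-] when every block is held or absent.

towers=[A; B/F/E/D] holding=C

step 1 (unstack(C, D)): towers=[A; B/F/E; D] holding=C
step 2 (stack(C, A)): towers=[A/C; B/F/E; D] holding=-
step 3 (pickup(D)): towers=[A/C; B/F/E] holding=D
step 4 (stack(D, E)): towers=[A/C; B/F/E/D] holding=-
step 5 (unstack(C, A)): towers=[A; B/F/E/D] holding=C
step 6 (stack(F, B)) [no-op]: towers=[A; B/F/E/D] holding=C
step 7 (stack(A, C)) [no-op]: towers=[A; B/F/E/D] holding=C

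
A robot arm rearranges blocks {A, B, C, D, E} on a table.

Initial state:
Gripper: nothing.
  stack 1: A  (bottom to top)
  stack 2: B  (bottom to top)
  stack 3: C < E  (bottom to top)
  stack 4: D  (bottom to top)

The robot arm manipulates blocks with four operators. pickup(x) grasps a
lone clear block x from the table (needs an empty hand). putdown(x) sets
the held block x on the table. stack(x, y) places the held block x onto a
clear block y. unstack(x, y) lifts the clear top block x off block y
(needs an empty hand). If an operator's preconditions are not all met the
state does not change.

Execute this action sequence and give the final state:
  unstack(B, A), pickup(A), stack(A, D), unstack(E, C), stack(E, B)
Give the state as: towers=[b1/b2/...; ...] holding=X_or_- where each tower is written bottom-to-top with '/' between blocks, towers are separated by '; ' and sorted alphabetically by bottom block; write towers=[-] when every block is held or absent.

step 1 (unstack(B, A)) [no-op]: towers=[A; B; C/E; D] holding=-
step 2 (pickup(A)): towers=[B; C/E; D] holding=A
step 3 (stack(A, D)): towers=[B; C/E; D/A] holding=-
step 4 (unstack(E, C)): towers=[B; C; D/A] holding=E
step 5 (stack(E, B)): towers=[B/E; C; D/A] holding=-

towers=[B/E; C; D/A] holding=-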